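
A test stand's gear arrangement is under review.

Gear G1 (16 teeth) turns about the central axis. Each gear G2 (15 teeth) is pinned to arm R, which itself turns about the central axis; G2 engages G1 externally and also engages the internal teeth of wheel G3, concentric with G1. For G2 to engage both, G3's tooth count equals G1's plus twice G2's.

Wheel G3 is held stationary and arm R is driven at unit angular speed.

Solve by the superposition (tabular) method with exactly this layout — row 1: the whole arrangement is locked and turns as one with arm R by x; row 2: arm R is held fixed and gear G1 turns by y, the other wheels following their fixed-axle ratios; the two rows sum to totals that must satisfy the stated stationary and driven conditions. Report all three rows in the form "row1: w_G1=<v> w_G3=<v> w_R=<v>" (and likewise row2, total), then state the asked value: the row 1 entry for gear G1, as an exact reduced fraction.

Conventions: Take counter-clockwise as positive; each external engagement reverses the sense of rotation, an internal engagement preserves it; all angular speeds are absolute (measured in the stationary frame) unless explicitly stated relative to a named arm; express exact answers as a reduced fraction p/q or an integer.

planetary set (16T centre, 15T on arm, 46T internal) — Willis relation
row 1 — lock + rotate with arm: ω_sun = ω_ring = ω_arm = x
row 2 — arm fixed, fixed-axis ratios: sun y, ring −(16/46)·y, arm 0
boundary: total ω_ring = x − (16/46)·y = 0 and total ω_arm = x = 1  ⇒  y = 23/8, x = 1
row 2 ring = −(16/46)·23/8 = -1
totals (row 1 + row 2): sun 1 + 23/8 = 31/8, ring 1 + (-1) = 0, arm 1 + 0 = 1
asked cell (row1, sun) = 1

row1: w_G1=1 w_G3=1 w_R=1
row2: w_G1=23/8 w_G3=-1 w_R=0
total: w_G1=31/8 w_G3=0 w_R=1
asked value: 1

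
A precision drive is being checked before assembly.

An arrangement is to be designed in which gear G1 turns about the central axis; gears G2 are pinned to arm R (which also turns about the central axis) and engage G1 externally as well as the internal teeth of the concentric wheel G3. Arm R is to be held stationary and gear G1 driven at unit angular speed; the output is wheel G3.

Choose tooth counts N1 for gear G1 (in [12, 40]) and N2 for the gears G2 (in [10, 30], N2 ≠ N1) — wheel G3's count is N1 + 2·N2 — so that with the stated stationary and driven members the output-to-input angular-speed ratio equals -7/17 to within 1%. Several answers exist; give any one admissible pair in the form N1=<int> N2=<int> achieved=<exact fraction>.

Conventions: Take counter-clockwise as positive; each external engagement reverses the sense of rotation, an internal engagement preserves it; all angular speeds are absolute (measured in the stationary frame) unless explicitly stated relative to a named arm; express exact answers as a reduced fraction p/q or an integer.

N1=14 N2=10 achieved=-7/17

planetary set to be sized for -7/17 (Willis relation)
Willis with ω_arm = 0: ω_ring/ω_sun = −N1/N3; set equal to -7/17  ⇒  N3/N1 = −1/(-7/17) = 17/7
N3 = N1 + 2·N2  ⇒  N2/N1 = (N3/N1 − 1)/2 = (17/7 − 1)/2 = 5/7
smallest multiple with N1 ≥ 12 and N2 ≥ 10: k = 2  ⇒  N1 = 2·7 = 14, N2 = 2·5 = 10 (N1 ≤ 40, N2 ≤ 30, N2 ≠ N1 ✓), N3 = 14 + 2·10 = 34
check: −N1/N3 with N1 = 14, N3 = 34 gives -7/17; |achieved − target| = 0 ≤ 7/1700 ✓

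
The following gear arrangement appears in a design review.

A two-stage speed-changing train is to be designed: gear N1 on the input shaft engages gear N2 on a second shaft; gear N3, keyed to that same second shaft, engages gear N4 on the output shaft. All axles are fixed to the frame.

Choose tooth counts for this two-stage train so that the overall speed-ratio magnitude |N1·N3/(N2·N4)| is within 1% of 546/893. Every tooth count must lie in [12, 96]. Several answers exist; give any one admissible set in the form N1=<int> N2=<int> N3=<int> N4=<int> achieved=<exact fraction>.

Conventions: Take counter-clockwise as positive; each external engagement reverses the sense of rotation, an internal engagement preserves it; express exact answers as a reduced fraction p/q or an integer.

N1=13 N2=19 N3=42 N4=47 achieved=546/893

class = fixed-axis compound train [2-stage, 546/893 wanted]
target = 546/893 in lowest terms: an exact hit needs N1·N3 = k·546 and N2·N4 = k·893 for one integer k, every count in [12, 96]; additionally prefer no 1:1 stage (N1 ≠ N2, N3 ≠ N4)
k = 1: N1·N3 = 546 = 13·42, N2·N4 = 893 = 19·47
achieved = 13·42/(19·47) = 546/893; |achieved − target| = 0 ≤ 273/44650 ✓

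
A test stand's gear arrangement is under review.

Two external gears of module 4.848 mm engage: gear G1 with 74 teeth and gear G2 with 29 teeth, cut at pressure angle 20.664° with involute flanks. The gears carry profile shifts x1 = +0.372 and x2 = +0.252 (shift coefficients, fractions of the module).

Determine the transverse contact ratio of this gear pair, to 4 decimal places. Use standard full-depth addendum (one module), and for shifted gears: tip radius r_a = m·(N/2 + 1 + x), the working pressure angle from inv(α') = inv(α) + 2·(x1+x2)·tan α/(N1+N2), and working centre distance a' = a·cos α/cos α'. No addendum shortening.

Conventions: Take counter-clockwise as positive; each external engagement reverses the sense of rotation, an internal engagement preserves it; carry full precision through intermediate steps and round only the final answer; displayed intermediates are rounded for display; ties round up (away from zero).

1.6133

class = single-mesh tooth geometry [involute pair 74T × 29T, m = 4.848]
base radii: r_b1 = 167.836014, r_b2 = 65.773573
tip radii: r_a1 = 186.027456, r_a2 = 76.365696
inv(α') = inv(20.664°) + 2·(+0.372+0.252)·tan α/(74+29) = 0.02106556  ⇒  α' = 22.34896°
a' = a·cos α / cos α' = 249.6720·cos 20.664°/cos 22.34896° = 252.582277
action lengths: √(r_a1²−r_b1²) = 80.232704, √(r_a2²−r_b2²) = 38.801503
base pitch p_b = π·m·cos α = 14.250605
CR = (80.232704 + 38.801503 − 252.582277·sin 22.34896°)/14.250605 = 1.613309
contact ratio ≈ 1.6133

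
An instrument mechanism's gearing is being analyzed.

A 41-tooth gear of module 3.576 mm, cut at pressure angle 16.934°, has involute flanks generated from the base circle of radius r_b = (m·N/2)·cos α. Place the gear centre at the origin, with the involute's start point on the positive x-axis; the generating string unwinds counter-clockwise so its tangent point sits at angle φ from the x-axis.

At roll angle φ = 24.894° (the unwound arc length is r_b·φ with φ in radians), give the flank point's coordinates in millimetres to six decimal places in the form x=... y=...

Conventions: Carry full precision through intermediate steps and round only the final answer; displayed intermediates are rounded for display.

x=76.439638 y=1.881372

class = single-mesh tooth geometry [base-circle involute, m = 3.576, 41T]
pitch radius r_p = m·N/2 = 3.576·41/2 = 73.308000
base radius r_b = r_p·cos α = 73.308000·cos 16.934° = 70.129432
roll angle φ = 24.894° = 0.43448226 rad
x = r_b·(cos φ + φ·sin φ) = 76.439638
y = r_b·(sin φ − φ·cos φ) = 1.881372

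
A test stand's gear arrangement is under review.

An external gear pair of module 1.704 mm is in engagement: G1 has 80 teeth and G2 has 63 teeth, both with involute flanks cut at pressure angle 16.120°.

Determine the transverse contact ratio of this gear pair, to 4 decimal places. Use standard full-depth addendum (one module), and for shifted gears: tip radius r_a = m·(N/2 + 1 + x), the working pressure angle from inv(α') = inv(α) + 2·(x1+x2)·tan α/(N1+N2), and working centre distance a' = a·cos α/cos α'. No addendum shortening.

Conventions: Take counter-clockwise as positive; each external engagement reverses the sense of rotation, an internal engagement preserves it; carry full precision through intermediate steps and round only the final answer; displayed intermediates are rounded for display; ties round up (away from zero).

class = single-mesh tooth geometry [involute pair 80T × 63T, m = 1.704]
base radii: r_b1 = 65.480105, r_b2 = 51.565583
tip radii: r_a1 = 69.864000, r_a2 = 55.380000
no profile shift: α' = α, a' = a
action lengths: √(r_a1²−r_b1²) = 24.358455, √(r_a2²−r_b2²) = 20.197402
base pitch p_b = π·m·cos α = 5.142795
CR = (24.358455 + 20.197402 − 121.836000·sin 16.12000°)/5.142795 = 2.086043
contact ratio ≈ 2.0860

2.0860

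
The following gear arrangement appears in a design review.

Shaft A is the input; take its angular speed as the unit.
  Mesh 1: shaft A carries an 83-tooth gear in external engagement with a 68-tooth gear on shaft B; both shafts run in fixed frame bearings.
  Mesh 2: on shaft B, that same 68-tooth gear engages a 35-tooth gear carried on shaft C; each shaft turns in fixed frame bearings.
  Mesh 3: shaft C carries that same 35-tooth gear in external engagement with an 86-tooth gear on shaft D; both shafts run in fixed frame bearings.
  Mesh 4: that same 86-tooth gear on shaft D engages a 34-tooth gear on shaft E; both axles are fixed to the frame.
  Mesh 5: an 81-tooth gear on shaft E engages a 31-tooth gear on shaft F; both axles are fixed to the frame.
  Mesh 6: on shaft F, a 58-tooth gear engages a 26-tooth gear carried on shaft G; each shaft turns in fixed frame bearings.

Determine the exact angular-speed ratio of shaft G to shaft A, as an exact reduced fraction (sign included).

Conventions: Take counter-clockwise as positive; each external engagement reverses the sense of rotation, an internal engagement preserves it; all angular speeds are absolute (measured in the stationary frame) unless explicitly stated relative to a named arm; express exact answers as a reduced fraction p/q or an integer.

class = fixed-axis compound train [6 meshes; 6 ratios multiply, 6 sense flips]
mesh 1 [83T→68T]: running ratio 83/68, sense −
mesh 2 [68T→35T]: running ratio 83/35, sense +
mesh 3 [35T→86T]: running ratio 83/86, sense −
mesh 4 [86T→34T]: running ratio 83/34, sense +
mesh 5 [81T→31T]: running ratio 6723/1054, sense −
mesh 6 [58T→26T]: running ratio 194967/13702, sense +
ω_out/ω_in = 194967/13702

194967/13702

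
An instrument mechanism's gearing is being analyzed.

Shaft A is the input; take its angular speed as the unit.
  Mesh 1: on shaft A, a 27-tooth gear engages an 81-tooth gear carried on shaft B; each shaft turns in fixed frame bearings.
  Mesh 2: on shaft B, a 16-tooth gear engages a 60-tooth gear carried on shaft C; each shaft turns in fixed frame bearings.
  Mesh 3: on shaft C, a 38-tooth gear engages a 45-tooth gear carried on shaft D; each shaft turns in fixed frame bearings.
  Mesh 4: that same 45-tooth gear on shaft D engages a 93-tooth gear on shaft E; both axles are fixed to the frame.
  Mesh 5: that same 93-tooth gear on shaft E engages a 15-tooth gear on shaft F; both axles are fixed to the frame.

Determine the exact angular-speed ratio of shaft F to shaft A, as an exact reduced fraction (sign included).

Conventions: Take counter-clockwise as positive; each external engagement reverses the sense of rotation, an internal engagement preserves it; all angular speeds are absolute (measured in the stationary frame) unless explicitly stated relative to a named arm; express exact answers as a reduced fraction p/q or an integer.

-152/675

class = fixed-axis compound train [5 meshes; 5 ratios multiply, 5 sense flips]
mesh 1 [27T→81T]: running ratio 1/3, sense −
mesh 2 [16T→60T]: running ratio 4/45, sense +
mesh 3 [38T→45T]: running ratio 152/2025, sense −
mesh 4 [45T→93T]: running ratio 152/4185, sense +
mesh 5 [93T→15T]: running ratio 152/675, sense −
ω_out/ω_in = -152/675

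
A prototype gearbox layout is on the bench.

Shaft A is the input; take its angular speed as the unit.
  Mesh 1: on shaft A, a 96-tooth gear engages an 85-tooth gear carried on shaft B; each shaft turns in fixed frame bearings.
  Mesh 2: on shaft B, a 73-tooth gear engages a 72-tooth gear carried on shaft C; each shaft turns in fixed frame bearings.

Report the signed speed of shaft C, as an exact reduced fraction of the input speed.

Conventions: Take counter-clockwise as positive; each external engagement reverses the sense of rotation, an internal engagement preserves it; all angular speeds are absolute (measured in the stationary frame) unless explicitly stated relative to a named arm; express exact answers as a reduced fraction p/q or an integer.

2-mesh fixed-axis compound train (all bearings frame-fixed)
mesh 1 [96T→85T]: |ω|/ω_in = 1×96/85 = 96/85, sense flips to −
mesh 2 [73T→72T]: |ω|/ω_in = (96/85)×73/72 = 292/255, sense flips to +
signed output speed (× input speed) = 292/255

292/255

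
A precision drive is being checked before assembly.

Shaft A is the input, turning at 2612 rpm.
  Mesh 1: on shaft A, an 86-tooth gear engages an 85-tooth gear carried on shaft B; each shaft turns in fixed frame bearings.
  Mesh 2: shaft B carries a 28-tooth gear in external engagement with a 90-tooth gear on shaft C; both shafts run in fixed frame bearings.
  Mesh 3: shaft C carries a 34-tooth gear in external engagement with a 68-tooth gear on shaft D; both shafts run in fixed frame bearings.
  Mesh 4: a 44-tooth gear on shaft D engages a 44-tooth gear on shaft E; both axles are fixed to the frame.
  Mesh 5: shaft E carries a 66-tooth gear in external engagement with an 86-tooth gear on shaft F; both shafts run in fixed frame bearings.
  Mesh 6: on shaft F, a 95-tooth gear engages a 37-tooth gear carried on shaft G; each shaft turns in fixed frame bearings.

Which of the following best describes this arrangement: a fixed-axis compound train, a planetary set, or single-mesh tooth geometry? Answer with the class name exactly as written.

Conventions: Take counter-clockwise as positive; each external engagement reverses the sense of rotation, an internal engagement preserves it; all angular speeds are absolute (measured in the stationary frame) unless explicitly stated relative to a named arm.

fixed-axis compound train

class = fixed-axis compound train [6 meshes; 6 ratios multiply, 6 sense flips]
classification: fixed-axis compound train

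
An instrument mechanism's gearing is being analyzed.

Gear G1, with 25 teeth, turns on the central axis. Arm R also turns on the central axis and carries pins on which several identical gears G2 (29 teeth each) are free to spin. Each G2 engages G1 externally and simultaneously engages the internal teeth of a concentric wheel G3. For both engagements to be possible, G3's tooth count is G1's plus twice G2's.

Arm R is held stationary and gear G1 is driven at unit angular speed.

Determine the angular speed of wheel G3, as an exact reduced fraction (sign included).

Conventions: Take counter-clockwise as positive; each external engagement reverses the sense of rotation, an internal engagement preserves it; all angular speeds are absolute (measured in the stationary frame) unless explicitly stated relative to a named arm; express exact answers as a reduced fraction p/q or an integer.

topology: planetary set — G1 25T / G2 29T / G3 83T, arm = carrier (Willis)
ring teeth: 25 + 2·29 = 83
25(ω_sun−ω_arm) = −83(ω_ring−ω_arm),  ω_arm = 0, ω_sun = 1
ω_ring = 0 − (25/83)(1−0) = -25/83
exact speed ratio = -25/83

-25/83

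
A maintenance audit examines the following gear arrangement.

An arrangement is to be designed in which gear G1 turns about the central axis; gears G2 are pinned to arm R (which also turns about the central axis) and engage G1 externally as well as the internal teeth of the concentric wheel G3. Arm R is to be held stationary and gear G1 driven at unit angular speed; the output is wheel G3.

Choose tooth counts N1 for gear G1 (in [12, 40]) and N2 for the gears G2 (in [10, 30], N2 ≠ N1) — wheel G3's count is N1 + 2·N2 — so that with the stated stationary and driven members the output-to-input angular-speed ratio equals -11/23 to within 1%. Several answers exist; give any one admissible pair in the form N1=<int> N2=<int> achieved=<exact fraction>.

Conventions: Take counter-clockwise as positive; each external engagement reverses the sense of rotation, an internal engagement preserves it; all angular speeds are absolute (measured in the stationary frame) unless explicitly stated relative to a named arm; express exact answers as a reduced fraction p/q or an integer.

N1=22 N2=12 achieved=-11/23

planetary set to be sized for -11/23 (Willis relation)
Willis with ω_arm = 0: ω_ring/ω_sun = −N1/N3; set equal to -11/23  ⇒  N3/N1 = −1/(-11/23) = 23/11
N3 = N1 + 2·N2  ⇒  N2/N1 = (N3/N1 − 1)/2 = (23/11 − 1)/2 = 6/11
smallest multiple with N1 ≥ 12 and N2 ≥ 10: k = 2  ⇒  N1 = 2·11 = 22, N2 = 2·6 = 12 (N1 ≤ 40, N2 ≤ 30, N2 ≠ N1 ✓), N3 = 22 + 2·12 = 46
check: −N1/N3 with N1 = 22, N3 = 46 gives -11/23; |achieved − target| = 0 ≤ 11/2300 ✓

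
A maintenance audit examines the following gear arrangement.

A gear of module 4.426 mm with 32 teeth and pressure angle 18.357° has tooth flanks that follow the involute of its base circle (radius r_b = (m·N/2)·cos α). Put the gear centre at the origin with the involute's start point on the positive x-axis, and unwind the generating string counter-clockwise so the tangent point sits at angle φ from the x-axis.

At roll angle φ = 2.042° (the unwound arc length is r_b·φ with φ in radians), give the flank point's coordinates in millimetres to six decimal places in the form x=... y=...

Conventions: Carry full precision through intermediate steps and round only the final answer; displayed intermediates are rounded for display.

x=67.255033 y=0.001014

topology: single-mesh involute geometry — m = 4.426, N = 32
pitch radius r_p = m·N/2 = 4.426·32/2 = 70.816000
base radius r_b = r_p·cos α = 70.816000·cos 18.357° = 67.212360
roll angle φ = 2.042° = 0.03563962 rad
x = r_b·(cos φ + φ·sin φ) = 67.255033
y = r_b·(sin φ − φ·cos φ) = 0.001014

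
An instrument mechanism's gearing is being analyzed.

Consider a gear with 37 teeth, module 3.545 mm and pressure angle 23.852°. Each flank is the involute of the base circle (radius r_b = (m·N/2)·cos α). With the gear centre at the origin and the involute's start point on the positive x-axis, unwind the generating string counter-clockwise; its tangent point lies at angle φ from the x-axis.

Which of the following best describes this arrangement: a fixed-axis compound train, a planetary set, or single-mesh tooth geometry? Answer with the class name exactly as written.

single-mesh involute tooth geometry (37T wheel at module 3.545)
classification: single-mesh tooth geometry

single-mesh tooth geometry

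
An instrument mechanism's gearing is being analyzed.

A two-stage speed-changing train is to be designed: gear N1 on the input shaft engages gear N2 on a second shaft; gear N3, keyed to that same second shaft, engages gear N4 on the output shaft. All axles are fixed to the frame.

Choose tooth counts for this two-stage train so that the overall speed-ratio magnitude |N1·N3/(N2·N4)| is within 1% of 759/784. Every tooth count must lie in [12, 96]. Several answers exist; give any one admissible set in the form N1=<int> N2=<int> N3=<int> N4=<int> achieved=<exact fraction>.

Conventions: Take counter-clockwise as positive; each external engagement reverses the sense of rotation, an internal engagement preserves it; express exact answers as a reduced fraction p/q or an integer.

class = fixed-axis compound train [2-stage, 759/784 wanted]
target = 759/784 in lowest terms: an exact hit needs N1·N3 = k·759 and N2·N4 = k·784 for one integer k, every count in [12, 96]; additionally prefer no 1:1 stage (N1 ≠ N2, N3 ≠ N4)
k = 1: N1·N3 = 759 = 23·33, N2·N4 = 784 = 14·56
achieved = 23·33/(14·56) = 759/784; |achieved − target| = 0 ≤ 759/78400 ✓

N1=23 N2=14 N3=33 N4=56 achieved=759/784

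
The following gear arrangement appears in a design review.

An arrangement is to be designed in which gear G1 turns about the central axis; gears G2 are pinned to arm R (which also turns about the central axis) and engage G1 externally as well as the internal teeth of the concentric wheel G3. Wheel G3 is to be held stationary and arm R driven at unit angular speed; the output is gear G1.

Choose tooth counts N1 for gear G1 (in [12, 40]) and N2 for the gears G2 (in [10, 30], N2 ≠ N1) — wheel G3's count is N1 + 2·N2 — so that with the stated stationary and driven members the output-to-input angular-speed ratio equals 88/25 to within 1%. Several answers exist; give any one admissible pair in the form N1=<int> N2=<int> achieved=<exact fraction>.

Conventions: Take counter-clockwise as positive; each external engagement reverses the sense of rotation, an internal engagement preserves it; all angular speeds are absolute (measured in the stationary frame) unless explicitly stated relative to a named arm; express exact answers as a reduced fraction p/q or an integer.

planetary set to be sized for 88/25 (Willis relation)
Willis with ω_ring = 0: ω_sun/ω_arm = (N1+N3)/N1; set equal to 88/25  ⇒  N3/N1 = 88/25 − 1 = 63/25
N3 = N1 + 2·N2  ⇒  N2/N1 = (N3/N1 − 1)/2 = (63/25 − 1)/2 = 19/25
smallest multiple with N1 ≥ 12 and N2 ≥ 10: k = 1  ⇒  N1 = 1·25 = 25, N2 = 1·19 = 19 (N1 ≤ 40, N2 ≤ 30, N2 ≠ N1 ✓), N3 = 25 + 2·19 = 63
check: (N1+N3)/N1 with N1 = 25, N3 = 63 gives 88/25; |achieved − target| = 0 ≤ 22/625 ✓

N1=25 N2=19 achieved=88/25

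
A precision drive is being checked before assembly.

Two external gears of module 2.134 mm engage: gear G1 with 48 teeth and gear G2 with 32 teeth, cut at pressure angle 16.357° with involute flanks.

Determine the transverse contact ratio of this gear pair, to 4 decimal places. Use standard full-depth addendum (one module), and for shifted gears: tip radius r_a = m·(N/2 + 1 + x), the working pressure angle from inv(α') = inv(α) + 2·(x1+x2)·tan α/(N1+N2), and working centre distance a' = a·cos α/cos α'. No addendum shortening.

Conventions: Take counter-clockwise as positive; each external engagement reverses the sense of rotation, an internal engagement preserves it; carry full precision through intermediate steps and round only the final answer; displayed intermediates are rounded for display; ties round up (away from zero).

1.9130

topology: single-mesh involute geometry — m = 2.134, 48T/32T pair
base radii: r_b1 = 49.143063, r_b2 = 32.762042
tip radii: r_a1 = 53.350000, r_a2 = 36.278000
no profile shift: α' = α, a' = a
action lengths: √(r_a1²−r_b1²) = 20.764919, √(r_a2²−r_b2²) = 15.580176
base pitch p_b = π·m·cos α = 6.432812
CR = (20.764919 + 15.580176 − 85.360000·sin 16.35700°)/6.432812 = 1.912988
contact ratio ≈ 1.9130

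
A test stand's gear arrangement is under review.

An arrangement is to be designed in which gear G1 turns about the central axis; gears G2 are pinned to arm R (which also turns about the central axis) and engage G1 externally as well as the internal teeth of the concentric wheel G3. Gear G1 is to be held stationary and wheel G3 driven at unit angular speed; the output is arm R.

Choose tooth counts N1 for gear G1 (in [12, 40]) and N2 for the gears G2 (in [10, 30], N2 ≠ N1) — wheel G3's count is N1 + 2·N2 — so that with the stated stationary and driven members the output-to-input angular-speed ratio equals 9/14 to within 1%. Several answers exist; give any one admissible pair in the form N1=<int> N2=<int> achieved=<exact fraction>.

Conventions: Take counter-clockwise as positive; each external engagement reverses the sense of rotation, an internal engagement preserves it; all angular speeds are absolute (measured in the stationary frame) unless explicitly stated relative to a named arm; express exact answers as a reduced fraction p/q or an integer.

planetary set to be sized for 9/14 (Willis relation)
Willis with ω_sun = 0: ω_arm/ω_ring = N3/(N1+N3); set equal to 9/14  ⇒  N3/N1 = (9/14)/(1 − 9/14) = 9/5
N3 = N1 + 2·N2  ⇒  N2/N1 = (N3/N1 − 1)/2 = (9/5 − 1)/2 = 2/5
smallest multiple with N1 ≥ 12 and N2 ≥ 10: k = 5  ⇒  N1 = 5·5 = 25, N2 = 5·2 = 10 (N1 ≤ 40, N2 ≤ 30, N2 ≠ N1 ✓), N3 = 25 + 2·10 = 45
check: N3/(N1+N3) with N1 = 25, N3 = 45 gives 9/14; |achieved − target| = 0 ≤ 9/1400 ✓

N1=25 N2=10 achieved=9/14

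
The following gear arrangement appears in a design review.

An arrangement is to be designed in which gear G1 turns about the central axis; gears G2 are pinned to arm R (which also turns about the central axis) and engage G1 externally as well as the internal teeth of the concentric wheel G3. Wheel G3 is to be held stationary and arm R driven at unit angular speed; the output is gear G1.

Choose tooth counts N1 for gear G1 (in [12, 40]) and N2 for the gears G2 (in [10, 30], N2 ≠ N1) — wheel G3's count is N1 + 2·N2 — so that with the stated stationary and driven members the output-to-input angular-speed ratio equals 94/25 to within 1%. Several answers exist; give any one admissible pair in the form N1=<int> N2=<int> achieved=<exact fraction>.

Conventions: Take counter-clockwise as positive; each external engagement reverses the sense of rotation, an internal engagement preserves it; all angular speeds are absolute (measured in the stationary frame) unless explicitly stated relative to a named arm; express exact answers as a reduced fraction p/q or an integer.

design class (target 94/25): planetary set
Willis with ω_ring = 0: ω_sun/ω_arm = (N1+N3)/N1; set equal to 94/25  ⇒  N3/N1 = 94/25 − 1 = 69/25
N3 = N1 + 2·N2  ⇒  N2/N1 = (N3/N1 − 1)/2 = (69/25 − 1)/2 = 22/25
smallest multiple with N1 ≥ 12 and N2 ≥ 10: k = 1  ⇒  N1 = 1·25 = 25, N2 = 1·22 = 22 (N1 ≤ 40, N2 ≤ 30, N2 ≠ N1 ✓), N3 = 25 + 2·22 = 69
check: (N1+N3)/N1 with N1 = 25, N3 = 69 gives 94/25; |achieved − target| = 0 ≤ 47/1250 ✓

N1=25 N2=22 achieved=94/25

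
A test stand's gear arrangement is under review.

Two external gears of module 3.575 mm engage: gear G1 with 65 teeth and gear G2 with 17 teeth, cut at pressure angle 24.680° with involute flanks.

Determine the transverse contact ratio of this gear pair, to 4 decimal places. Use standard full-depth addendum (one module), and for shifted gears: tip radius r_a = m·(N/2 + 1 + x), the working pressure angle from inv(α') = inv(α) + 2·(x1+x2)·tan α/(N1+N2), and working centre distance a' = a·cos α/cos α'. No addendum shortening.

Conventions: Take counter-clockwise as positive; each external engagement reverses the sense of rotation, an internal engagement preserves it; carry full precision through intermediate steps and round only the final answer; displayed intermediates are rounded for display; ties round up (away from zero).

recognized (one external pair, fixed centres): single-mesh tooth geometry, m = 3.575, N1 = 65, N2 = 17
base radii: r_b1 = 105.574235, r_b2 = 27.611723
tip radii: r_a1 = 119.762500, r_a2 = 33.962500
no profile shift: α' = α, a' = a
action lengths: √(r_a1²−r_b1²) = 56.543234, √(r_a2²−r_b2²) = 19.774837
base pitch p_b = π·m·cos α = 10.205269
CR = (56.543234 + 19.774837 − 146.575000·sin 24.68000°)/10.205269 = 1.481165
contact ratio ≈ 1.4812

1.4812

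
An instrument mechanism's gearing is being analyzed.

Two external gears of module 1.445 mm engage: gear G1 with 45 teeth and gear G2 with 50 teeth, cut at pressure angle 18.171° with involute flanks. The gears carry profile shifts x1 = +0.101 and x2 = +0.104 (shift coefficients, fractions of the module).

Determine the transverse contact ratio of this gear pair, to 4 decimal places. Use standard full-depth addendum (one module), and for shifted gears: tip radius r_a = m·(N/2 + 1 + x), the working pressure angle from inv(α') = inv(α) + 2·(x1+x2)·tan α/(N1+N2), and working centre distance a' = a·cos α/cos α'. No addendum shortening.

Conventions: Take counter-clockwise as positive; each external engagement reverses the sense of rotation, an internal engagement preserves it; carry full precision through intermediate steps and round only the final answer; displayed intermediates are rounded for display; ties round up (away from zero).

recognized (one external pair, fixed centres): single-mesh tooth geometry, m = 1.445, N1 = 45, N2 = 50
base radii: r_b1 = 30.891102, r_b2 = 34.323447
tip radii: r_a1 = 34.103445, r_a2 = 37.720280
inv(α') = inv(18.171°) + 2·(+0.101+0.104)·tan α/(45+50) = 0.01249527  ⇒  α' = 18.89314°
a' = a·cos α / cos α' = 68.6375·cos 18.171°/cos 18.89314° = 68.928110
action lengths: √(r_a1²−r_b1²) = 14.449386, √(r_a2²−r_b2²) = 15.643546
base pitch p_b = π·m·cos α = 4.313212
CR = (14.449386 + 15.643546 − 68.928110·sin 18.89314°)/4.313212 = 1.802306
contact ratio ≈ 1.8023

1.8023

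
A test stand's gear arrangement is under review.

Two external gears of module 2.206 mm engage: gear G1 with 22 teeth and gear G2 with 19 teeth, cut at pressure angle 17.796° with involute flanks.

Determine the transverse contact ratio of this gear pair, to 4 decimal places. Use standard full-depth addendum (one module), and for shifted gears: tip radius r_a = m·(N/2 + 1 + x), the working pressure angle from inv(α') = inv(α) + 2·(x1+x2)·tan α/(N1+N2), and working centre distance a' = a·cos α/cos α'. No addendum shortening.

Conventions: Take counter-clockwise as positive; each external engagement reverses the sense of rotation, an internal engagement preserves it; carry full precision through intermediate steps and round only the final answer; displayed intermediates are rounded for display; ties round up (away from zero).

1.6459

topology: single-mesh involute geometry — m = 2.206, 22T/19T pair
base radii: r_b1 = 23.104890, r_b2 = 19.954223
tip radii: r_a1 = 26.472000, r_a2 = 23.163000
no profile shift: α' = α, a' = a
action lengths: √(r_a1²−r_b1²) = 12.920173, √(r_a2²−r_b2²) = 11.762379
base pitch p_b = π·m·cos α = 6.598741
CR = (12.920173 + 11.762379 − 45.223000·sin 17.79600°)/6.598741 = 1.645935
contact ratio ≈ 1.6459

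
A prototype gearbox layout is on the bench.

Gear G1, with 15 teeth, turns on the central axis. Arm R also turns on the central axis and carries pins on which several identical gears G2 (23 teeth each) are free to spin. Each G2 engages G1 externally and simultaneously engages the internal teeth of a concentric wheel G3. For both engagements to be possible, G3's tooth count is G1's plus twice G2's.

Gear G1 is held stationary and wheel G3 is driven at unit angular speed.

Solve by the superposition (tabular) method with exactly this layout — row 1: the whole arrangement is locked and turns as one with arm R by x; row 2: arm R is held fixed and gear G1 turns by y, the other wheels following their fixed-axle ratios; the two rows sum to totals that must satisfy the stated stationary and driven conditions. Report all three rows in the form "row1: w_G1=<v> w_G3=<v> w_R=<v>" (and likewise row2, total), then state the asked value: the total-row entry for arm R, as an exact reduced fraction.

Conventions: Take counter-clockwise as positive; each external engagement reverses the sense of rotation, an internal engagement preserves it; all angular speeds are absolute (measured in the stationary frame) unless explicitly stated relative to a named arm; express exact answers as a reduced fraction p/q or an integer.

recognized (axles ride arm R): planetary set, 15/23/61 teeth
superposition row 1 [locked train]: every member turns x
row 2: sun turns y, ring = −(15/61)·y, arm 0
boundary: total ω_sun = x + y = 0 and total ω_ring = x − (15/61)·y = 1  ⇒  y = -61/76, x = 61/76
row 2 ring = −(15/61)·(-61/76) = 15/76
totals (row 1 + row 2): sun 61/76 + (-61/76) = 0, ring 61/76 + 15/76 = 1, arm 61/76 + 0 = 61/76
asked cell (total, arm) = 61/76

row1: w_G1=61/76 w_G3=61/76 w_R=61/76
row2: w_G1=-61/76 w_G3=15/76 w_R=0
total: w_G1=0 w_G3=1 w_R=61/76
asked value: 61/76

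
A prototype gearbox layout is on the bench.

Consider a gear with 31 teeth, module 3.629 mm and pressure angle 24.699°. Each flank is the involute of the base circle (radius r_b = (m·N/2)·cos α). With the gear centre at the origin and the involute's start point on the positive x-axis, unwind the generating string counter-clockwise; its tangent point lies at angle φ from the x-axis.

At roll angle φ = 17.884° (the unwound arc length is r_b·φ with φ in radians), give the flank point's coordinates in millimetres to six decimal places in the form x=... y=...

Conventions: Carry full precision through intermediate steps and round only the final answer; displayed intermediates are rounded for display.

x=53.532692 y=0.513002

topology: single-mesh involute geometry — m = 3.629, N = 31
pitch radius r_p = m·N/2 = 3.629·31/2 = 56.249500
base radius r_b = r_p·cos α = 56.249500·cos 24.699° = 51.103541
roll angle φ = 17.884° = 0.31213468 rad
x = r_b·(cos φ + φ·sin φ) = 53.532692
y = r_b·(sin φ − φ·cos φ) = 0.513002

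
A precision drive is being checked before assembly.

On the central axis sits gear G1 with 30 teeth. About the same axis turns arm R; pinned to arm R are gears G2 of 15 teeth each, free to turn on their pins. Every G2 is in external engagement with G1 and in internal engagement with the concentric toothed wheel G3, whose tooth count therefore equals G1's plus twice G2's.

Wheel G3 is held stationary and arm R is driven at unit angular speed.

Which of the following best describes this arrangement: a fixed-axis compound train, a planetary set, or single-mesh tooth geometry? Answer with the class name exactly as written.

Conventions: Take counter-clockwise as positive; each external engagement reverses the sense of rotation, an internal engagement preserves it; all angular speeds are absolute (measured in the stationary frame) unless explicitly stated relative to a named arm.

class = planetary set [G3 = 30+2·15 = 60; Willis about the carrier]
classification: planetary set

planetary set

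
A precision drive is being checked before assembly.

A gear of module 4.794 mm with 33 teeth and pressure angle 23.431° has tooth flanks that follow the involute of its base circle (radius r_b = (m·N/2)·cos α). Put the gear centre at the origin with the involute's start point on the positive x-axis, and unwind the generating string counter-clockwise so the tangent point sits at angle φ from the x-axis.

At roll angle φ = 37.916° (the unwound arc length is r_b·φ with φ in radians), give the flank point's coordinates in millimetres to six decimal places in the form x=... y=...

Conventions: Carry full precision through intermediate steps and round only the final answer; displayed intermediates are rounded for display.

single-mesh involute tooth geometry (33T wheel at module 4.794)
pitch radius r_p = m·N/2 = 4.794·33/2 = 79.101000
base radius r_b = r_p·cos α = 79.101000·cos 23.431° = 72.578301
roll angle φ = 37.916° = 0.66175904 rad
x = r_b·(cos φ + φ·sin φ) = 86.772229
y = r_b·(sin φ − φ·cos φ) = 6.708815

x=86.772229 y=6.708815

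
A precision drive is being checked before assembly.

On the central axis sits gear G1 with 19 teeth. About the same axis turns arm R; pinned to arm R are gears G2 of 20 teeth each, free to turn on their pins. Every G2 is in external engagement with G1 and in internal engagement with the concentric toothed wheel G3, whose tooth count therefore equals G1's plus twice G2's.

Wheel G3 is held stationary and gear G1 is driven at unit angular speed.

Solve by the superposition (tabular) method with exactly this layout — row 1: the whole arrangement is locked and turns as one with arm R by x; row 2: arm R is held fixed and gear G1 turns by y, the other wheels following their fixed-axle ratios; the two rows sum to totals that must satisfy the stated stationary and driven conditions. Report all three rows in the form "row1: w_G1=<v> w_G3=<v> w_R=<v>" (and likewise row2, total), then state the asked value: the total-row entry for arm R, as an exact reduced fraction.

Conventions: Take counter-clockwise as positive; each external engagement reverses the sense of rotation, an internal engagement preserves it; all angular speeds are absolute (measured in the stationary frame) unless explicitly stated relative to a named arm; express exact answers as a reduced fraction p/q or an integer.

row1: w_G1=19/78 w_G3=19/78 w_R=19/78
row2: w_G1=59/78 w_G3=-19/78 w_R=0
total: w_G1=1 w_G3=0 w_R=19/78
asked value: 19/78

planetary set (19T centre, 20T on arm, 59T internal) — Willis relation
row 1 — lock + rotate with arm: ω_sun = ω_ring = ω_arm = x
superposition row 2 [arm held]: sun y, ring −(19/59)·y, arm 0
boundary: total ω_ring = x − (19/59)·y = 0 and total ω_sun = x + y = 1  ⇒  y = 59/78, x = 19/78
row 2 ring = −(19/59)·59/78 = -19/78
totals (row 1 + row 2): sun 19/78 + 59/78 = 1, ring 19/78 + (-19/78) = 0, arm 19/78 + 0 = 19/78
asked cell (total, arm) = 19/78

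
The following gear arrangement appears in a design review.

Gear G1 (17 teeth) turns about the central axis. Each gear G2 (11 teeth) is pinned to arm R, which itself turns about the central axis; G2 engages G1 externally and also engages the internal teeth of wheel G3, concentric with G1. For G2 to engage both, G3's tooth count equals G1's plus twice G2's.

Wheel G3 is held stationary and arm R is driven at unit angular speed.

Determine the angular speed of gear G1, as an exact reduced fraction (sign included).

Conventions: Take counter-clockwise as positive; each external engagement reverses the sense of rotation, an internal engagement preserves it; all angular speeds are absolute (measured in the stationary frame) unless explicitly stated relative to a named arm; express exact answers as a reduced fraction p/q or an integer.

planetary set (17T centre, 11T on arm, 39T internal) — Willis relation
ring teeth: 17 + 2·11 = 39
17(ω_sun−ω_arm) = −39(ω_ring−ω_arm),  ω_ring = 0, ω_arm = 1
ω_sun = 1 − (39/17)(0−1) = 56/17
exact speed ratio = 56/17

56/17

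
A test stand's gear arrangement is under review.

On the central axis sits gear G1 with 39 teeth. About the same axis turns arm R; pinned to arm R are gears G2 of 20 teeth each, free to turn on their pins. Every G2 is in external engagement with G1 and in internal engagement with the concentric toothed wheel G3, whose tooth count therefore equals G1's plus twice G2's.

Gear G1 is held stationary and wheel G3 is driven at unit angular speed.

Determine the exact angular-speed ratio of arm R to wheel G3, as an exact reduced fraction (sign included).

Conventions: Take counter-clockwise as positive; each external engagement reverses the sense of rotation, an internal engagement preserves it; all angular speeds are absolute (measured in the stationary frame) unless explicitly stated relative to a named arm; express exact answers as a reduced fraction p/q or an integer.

planetary set (39T centre, 20T on arm, 79T internal) — Willis relation
ring teeth: 39 + 2·20 = 79
39(ω_sun−ω_arm) = −79(ω_ring−ω_arm),  ω_sun = 0, ω_ring = 1
39(0−ω_arm) = −79(1−ω_arm)  ⇒  118·ω_arm = 79  ⇒  ω_arm = 79/118
ω_out/ω_in = 79/118

79/118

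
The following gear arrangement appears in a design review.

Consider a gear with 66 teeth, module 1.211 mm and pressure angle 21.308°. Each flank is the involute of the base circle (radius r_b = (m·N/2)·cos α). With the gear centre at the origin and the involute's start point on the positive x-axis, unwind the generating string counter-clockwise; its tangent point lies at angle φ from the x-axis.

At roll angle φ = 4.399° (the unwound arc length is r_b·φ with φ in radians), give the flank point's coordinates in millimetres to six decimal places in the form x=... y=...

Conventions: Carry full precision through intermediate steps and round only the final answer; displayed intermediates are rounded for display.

x=37.340721 y=0.005613

single-mesh involute tooth geometry (66T wheel at module 1.211)
pitch radius r_p = m·N/2 = 1.211·66/2 = 39.963000
base radius r_b = r_p·cos α = 39.963000·cos 21.308° = 37.231149
roll angle φ = 4.399° = 0.07677703 rad
x = r_b·(cos φ + φ·sin φ) = 37.340721
y = r_b·(sin φ − φ·cos φ) = 0.005613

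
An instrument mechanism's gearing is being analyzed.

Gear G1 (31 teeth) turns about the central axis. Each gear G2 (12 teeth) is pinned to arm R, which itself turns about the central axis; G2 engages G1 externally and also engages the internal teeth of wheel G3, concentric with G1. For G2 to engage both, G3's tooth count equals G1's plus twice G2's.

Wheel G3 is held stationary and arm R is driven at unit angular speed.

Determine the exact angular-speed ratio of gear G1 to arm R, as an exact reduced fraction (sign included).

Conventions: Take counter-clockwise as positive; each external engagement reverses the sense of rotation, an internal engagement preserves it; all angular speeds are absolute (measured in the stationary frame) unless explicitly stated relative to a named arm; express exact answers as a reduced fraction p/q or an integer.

topology: planetary set — G1 31T / G2 12T / G3 55T, arm = carrier (Willis)
ring teeth: 31 + 2·12 = 55
31(ω_sun−ω_arm) = −55(ω_ring−ω_arm),  ω_ring = 0, ω_arm = 1
ω_sun = 1 − (55/31)(0−1) = 86/31
ω_out/ω_in = 86/31

86/31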